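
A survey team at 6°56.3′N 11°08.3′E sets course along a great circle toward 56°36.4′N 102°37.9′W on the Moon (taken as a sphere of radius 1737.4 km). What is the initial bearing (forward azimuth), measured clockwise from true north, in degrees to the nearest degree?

With φ₁ = 0.1211, φ₂ = 0.9880, Δλ = -1.9857 rad, the forward-azimuth formula gives
θ = atan2( sin Δλ cos φ₂ , cos φ₁ sin φ₂ − sin φ₁ cos φ₂ cos Δλ ) = atan2(-0.5037, 0.8556) = -30.49°.
Adding 360° brings this into [0°, 360°): 330°.

330°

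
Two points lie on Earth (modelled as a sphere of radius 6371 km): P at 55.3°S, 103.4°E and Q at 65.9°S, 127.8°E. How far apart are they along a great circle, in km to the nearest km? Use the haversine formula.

1758 km

Let φ₁ = -0.9652 rad, φ₂ = -1.1502 rad, and Δλ = 0.4259 rad.
Haversine: a = sin²(Δφ/2) + cos φ₁ cos φ₂ sin²(Δλ/2) = 0.0085 + (0.5693)(0.4083)(0.0447) = 0.01891.
Central angle c = 2·arcsin(√a) = 0.27593 rad.
Distance = R·c = 6371 × 0.2759 ≈ 1758 km.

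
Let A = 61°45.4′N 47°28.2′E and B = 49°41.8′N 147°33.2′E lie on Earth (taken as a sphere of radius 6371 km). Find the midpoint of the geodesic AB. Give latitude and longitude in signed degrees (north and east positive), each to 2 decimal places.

The central angle between A and B is δ = 0.9043 rad.
With f = 0.5, the slerp weights are sin((1−f)δ)/sin δ = 0.5559 and sin(fδ)/sin δ = 0.5559.
Weighted sum of the unit vectors: (0.5559)·(0.3199,0.3487,0.8809) + (0.5559)·(-0.5459,0.3470,0.7626) = (-0.1256, 0.3867, 0.9136).
Converting back: φ = atan2(z, √(x²+y²)) = 66.01°, λ = atan2(y, x) = 107.99°.

66.01°, 107.99°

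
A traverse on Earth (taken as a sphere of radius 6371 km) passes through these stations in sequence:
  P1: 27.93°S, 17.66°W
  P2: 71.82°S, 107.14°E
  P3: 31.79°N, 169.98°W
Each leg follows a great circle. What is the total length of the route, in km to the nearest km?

Leg P1→P2: central angle 1.2790 rad, distance 8148.4 km.
Leg P2→P3: central angle 2.0574 rad, distance 13107.8 km.
Total: 8148.4 + 13107.8 ≈ 21256 km.

21256 km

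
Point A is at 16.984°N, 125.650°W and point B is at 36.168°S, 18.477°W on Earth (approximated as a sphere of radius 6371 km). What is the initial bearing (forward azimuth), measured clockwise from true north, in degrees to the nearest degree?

123°

Δλ = 107.173° = 1.8705 rad.
y = sin Δλ · cos φ₂ = (0.9554)(0.8073) = 0.7713
x = cos φ₁ sin φ₂ − sin φ₁ cos φ₂ cos Δλ = (0.9564)(-0.5902) − (0.2921)(0.8073)(-0.2953) = -0.4948
θ = atan2(y, x) = 122.68°, so the bearing is 123°.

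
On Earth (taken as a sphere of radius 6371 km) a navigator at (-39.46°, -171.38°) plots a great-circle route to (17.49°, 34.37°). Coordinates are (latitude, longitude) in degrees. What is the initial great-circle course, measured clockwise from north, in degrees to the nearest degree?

Δλ = -154.250° = -2.6922 rad.
y = sin Δλ · cos φ₂ = (-0.4344)(0.9538) = -0.4144
x = cos φ₁ sin φ₂ − sin φ₁ cos φ₂ cos Δλ = (0.7721)(0.3005) − (-0.6355)(0.9538)(-0.9007) = -0.3139
θ = atan2(y, x) = -127.15°; adding 360° gives 233°.

233°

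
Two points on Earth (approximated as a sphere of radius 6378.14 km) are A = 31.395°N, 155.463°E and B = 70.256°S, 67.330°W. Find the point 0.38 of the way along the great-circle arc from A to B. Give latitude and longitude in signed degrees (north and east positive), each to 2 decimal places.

Central angle δ = 2.3489 rad. Interpolating on the sphere with fraction f = 0.38:
P = [sin((1−f)δ)·A + sin(fδ)·B] / sin δ = 1.3948·A + 1.0933·B in Cartesian coordinates,
giving P = (-0.9407, 0.1536, -0.3024), i.e. latitude -17.60°, longitude 170.72°.

-17.60°, 170.72°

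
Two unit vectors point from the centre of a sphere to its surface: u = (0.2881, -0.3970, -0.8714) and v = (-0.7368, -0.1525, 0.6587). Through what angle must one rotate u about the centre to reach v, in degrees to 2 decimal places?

136.53°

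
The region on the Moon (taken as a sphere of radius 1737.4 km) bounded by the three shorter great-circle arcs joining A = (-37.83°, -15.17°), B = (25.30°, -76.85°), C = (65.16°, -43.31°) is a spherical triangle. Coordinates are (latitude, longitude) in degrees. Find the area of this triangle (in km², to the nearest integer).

2384027 km²

Side lengths (central angles): a = 0.7893, b = 1.8380, c = 1.4941 rad; semiperimeter s = 2.0606.
By l'Huilier's theorem, tan(E/4) = √[tan(s/2) tan((s−a)/2) tan((s−b)/2) tan((s−c)/2)], giving spherical excess E = 0.7898 rad.
Area = E·R² = 0.7898 × (1737.4)² ≈ 2384027 km².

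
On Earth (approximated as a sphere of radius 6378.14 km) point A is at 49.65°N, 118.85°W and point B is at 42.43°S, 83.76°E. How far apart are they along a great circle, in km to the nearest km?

18124 km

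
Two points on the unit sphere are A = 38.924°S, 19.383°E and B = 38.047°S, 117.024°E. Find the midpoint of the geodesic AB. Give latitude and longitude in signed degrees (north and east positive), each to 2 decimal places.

-50.37°, 68.60°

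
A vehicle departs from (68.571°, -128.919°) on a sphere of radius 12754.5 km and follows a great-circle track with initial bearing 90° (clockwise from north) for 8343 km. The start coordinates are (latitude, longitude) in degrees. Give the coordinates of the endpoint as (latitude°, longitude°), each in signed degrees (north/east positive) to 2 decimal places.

47.62°, -64.40°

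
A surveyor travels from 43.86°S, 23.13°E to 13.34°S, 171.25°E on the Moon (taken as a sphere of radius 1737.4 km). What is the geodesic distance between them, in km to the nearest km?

Let φ₁ = -0.7655 rad, φ₂ = -0.2328 rad, and Δλ = 2.5852 rad.
cos c = sin φ₁ sin φ₂ + cos φ₁ cos φ₂ cos Δλ = (-0.6929)(-0.2307) + (0.7210)(0.9730)(-0.8492) = -0.43588,
so c = arccos(-0.43588) = 2.02181 rad.
Distance = R·c = 1737.4 × 2.0218 ≈ 3513 km.

3513 km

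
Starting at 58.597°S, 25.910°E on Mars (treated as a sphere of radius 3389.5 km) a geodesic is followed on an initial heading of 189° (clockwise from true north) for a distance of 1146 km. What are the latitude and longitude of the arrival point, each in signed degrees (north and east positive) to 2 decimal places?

-77.40°, 12.15°

Angular distance δ = d/R = 1146/3389.5 = 0.33810 rad; initial bearing θ = 3.2987 rad.
sin φ₂ = sin φ₁ cos δ + cos φ₁ sin δ cos θ = (-0.8535)(0.9434) + (0.5211)(0.3317)(-0.9877) = -0.9759, so φ₂ = -77.40°.
Δλ = atan2(sin θ sin δ cos φ₁, cos δ − sin φ₁ sin φ₂) = atan2(-0.0270, 0.1104) = -13.758°.
λ₂ = 25.910° − 13.758° = 12.15°.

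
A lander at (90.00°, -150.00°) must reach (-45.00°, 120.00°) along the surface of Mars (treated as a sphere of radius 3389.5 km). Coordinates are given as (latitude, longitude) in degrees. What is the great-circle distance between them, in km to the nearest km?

7986 km

Let φ₁ = 1.5708 rad, φ₂ = -0.7854 rad, and Δλ = -1.5708 rad.
cos c = sin φ₁ sin φ₂ + cos φ₁ cos φ₂ cos Δλ = (1.0000)(-0.7071) + (0.0000)(0.7071)(0.0000) = -0.70711,
so c = arccos(-0.70711) = 2.35619 rad.
Distance = R·c = 3389.5 × 2.3562 ≈ 7986 km.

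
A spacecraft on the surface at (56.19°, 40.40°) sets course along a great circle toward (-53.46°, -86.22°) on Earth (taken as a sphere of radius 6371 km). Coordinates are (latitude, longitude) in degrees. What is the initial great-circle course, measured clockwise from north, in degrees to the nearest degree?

With φ₁ = 0.9807, φ₂ = -0.9331, Δλ = -2.2099 rad, the forward-azimuth formula gives
θ = atan2( sin Δλ cos φ₂ , cos φ₁ sin φ₂ − sin φ₁ cos φ₂ cos Δλ ) = atan2(-0.4779, -0.1520) = -107.64°.
Adding 360° brings this into [0°, 360°): 252°.

252°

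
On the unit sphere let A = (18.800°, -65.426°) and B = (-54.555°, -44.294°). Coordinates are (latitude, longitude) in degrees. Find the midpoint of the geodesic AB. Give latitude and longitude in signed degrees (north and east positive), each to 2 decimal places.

The central angle between A and B is δ = 1.3186 rad.
With f = 0.5, the slerp weights are sin((1−f)δ)/sin δ = 0.6326 and sin(fδ)/sin δ = 0.6326.
Weighted sum of the unit vectors: (0.6326)·(0.3937,-0.8609,0.3223) + (0.6326)·(0.4151,-0.4050,-0.8147) = (0.5116, -0.8008, -0.3115).
Converting back: φ = atan2(z, √(x²+y²)) = -18.15°, λ = atan2(y, x) = -57.43°.

-18.15°, -57.43°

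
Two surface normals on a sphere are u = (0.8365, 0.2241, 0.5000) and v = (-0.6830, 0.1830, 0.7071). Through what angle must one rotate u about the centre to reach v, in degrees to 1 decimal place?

100.2°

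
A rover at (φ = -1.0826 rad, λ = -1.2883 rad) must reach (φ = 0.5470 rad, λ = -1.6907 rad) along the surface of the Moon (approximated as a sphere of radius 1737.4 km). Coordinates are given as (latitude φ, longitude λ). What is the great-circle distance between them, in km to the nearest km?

2887 km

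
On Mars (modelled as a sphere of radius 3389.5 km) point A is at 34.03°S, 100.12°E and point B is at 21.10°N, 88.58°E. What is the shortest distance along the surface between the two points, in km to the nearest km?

Let φ₁ = -0.5939 rad, φ₂ = 0.3683 rad, and Δλ = -0.2014 rad.
cos c = sin φ₁ sin φ₂ + cos φ₁ cos φ₂ cos Δλ = (-0.5596)(0.3600) + (0.8287)(0.9330)(0.9798) = 0.55609,
so c = arccos(0.55609) = 0.98113 rad.
Distance = R·c = 3389.5 × 0.9811 ≈ 3326 km.

3326 km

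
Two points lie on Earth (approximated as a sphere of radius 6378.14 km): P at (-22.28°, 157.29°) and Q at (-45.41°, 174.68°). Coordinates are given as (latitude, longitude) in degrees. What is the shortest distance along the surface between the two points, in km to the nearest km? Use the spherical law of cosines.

3021 km

With latitudes φ₁ = -22.280°, φ₂ = -45.410° and longitude difference Δλ = 17.390°:
cos c = sin φ₁ sin φ₂ + cos φ₁ cos φ₂ cos Δλ = (-0.3791)(-0.7121) + (0.9253)(0.7020)(0.9543) = 0.88992,
so c = arccos(0.88992) = 0.47362 rad.
Distance = R·c = 6378.14 × 0.4736 ≈ 3021 km.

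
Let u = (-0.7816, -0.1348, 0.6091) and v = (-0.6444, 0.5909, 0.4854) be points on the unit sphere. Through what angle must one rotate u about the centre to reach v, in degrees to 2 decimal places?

43.98°

u·v = 0.7197; |u| = 1.0000, |v| = 1.0000.
cos θ = (u·v)/(|u||v|) = 0.7196, so θ = 43.98°.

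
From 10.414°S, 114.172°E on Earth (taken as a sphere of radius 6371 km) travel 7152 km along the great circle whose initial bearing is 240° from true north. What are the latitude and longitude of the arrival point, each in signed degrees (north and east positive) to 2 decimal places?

-31.43°, 48.00°

Angular distance δ = d/R = 7152/6371 = 1.12259 rad; initial bearing θ = 4.1888 rad.
sin φ₂ = sin φ₁ cos δ + cos φ₁ sin δ cos θ = (-0.1808)(0.4334) + (0.9835)(0.9012)(-0.5000) = -0.5215, so φ₂ = -31.43°.
Δλ = atan2(sin θ sin δ cos φ₁, cos δ − sin φ₁ sin φ₂) = atan2(-0.7676, 0.3391) = -66.168°.
λ₂ = 114.172° − 66.168° = 48.00°.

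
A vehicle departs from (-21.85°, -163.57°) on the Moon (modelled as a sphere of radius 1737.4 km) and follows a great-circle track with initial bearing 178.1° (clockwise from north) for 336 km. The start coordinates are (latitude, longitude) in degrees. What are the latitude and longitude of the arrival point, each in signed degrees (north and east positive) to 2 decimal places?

Angular distance δ = d/R = 336/1737.4 = 0.19339 rad; initial bearing θ = 3.1084 rad.
sin φ₂ = sin φ₁ cos δ + cos φ₁ sin δ cos θ = (-0.3722)(0.9814) + (0.9282)(0.1922)(-0.9995) = -0.5435, so φ₂ = -32.92°.
Δλ = atan2(sin θ sin δ cos φ₁, cos δ − sin φ₁ sin φ₂) = atan2(0.0059, 0.7791) = 0.435°.
λ₂ = -163.570° + 0.435° = -163.14°.

-32.92°, -163.14°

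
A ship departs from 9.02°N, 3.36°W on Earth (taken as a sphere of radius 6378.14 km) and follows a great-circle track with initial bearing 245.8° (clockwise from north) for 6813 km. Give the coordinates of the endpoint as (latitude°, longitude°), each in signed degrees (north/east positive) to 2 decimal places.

Angular distance δ = d/R = 6813/6378.14 = 1.06818 rad; initial bearing θ = 4.2900 rad.
sin φ₂ = sin φ₁ cos δ + cos φ₁ sin δ cos θ = (0.1568)(0.4817) + (0.9876)(0.8763)(-0.4099) = -0.2793, so φ₂ = -16.22°.
Δλ = atan2(sin θ sin δ cos φ₁, cos δ − sin φ₁ sin φ₂) = atan2(-0.7894, 0.5255) = -56.349°.
λ₂ = -3.360° − 56.349° = -59.71°.

-16.22°, -59.71°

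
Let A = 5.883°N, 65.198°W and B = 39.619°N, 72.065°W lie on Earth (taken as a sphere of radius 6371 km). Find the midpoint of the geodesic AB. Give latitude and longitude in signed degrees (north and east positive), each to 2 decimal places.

22.79°, -68.19°

The central angle between A and B is δ = 0.5986 rad.
With f = 0.5, the slerp weights are sin((1−f)δ)/sin δ = 0.5233 and sin(fδ)/sin δ = 0.5233.
Weighted sum of the unit vectors: (0.5233)·(0.4173,-0.9030,0.1025) + (0.5233)·(0.2372,-0.7329,0.6377) = (0.3425, -0.8560, 0.3873).
Converting back: φ = atan2(z, √(x²+y²)) = 22.79°, λ = atan2(y, x) = -68.19°.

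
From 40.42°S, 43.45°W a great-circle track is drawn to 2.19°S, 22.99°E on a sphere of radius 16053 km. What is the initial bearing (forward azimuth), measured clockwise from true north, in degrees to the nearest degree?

76°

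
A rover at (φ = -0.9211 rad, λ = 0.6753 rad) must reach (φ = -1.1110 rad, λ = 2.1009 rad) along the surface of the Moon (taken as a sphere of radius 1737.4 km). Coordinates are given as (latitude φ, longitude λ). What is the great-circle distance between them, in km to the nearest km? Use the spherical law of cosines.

With latitudes φ₁ = -52.775°, φ₂ = -63.656° and longitude difference Δλ = 81.681°:
cos c = sin φ₁ sin φ₂ + cos φ₁ cos φ₂ cos Δλ = (-0.7963)(-0.8961) + (0.6049)(0.4438)(0.1447) = 0.75241,
so c = arccos(0.75241) = 0.71908 rad.
Distance = R·c = 1737.4 × 0.7191 ≈ 1249 km.

1249 km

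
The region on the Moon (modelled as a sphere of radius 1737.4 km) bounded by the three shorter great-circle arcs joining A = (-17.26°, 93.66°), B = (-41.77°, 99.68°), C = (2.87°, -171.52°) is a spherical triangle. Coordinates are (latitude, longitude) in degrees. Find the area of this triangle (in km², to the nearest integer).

Side lengths (central angles): a = 1.5886, b = 1.6659, c = 0.4372 rad; semiperimeter s = 1.8458.
By l'Huilier's theorem, tan(E/4) = √[tan(s/2) tan((s−a)/2) tan((s−b)/2) tan((s−c)/2)], giving spherical excess E = 0.4558 rad.
Area = E·R² = 0.4558 × (1737.4)² ≈ 1375781 km².

1375781 km²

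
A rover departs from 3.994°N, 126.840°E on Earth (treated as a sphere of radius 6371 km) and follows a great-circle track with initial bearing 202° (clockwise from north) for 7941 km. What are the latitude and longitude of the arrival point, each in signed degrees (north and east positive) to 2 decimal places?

-58.70°, 83.72°

Angular distance δ = d/R = 7941/6371 = 1.24643 rad; initial bearing θ = 3.5256 rad.
sin φ₂ = sin φ₁ cos δ + cos φ₁ sin δ cos θ = (0.0697)(0.3187) + (0.9976)(0.9479)(-0.9272) = -0.8545, so φ₂ = -58.70°.
Δλ = atan2(sin θ sin δ cos φ₁, cos δ − sin φ₁ sin φ₂) = atan2(-0.3542, 0.3782) = -43.122°.
λ₂ = 126.840° − 43.122° = 83.72°.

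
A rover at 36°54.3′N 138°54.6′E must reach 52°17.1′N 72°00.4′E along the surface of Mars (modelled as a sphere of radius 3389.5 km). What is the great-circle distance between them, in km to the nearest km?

2850 km

Let φ₁ = 0.6441 rad, φ₂ = 0.9125 rad, and Δλ = -1.1677 rad.
cos c = sin φ₁ sin φ₂ + cos φ₁ cos φ₂ cos Δλ = (0.6005)(0.7911) + (0.7996)(0.6117)(0.3923) = 0.66692,
so c = arccos(0.66692) = 0.84073 rad.
Distance = R·c = 3389.5 × 0.8407 ≈ 2850 km.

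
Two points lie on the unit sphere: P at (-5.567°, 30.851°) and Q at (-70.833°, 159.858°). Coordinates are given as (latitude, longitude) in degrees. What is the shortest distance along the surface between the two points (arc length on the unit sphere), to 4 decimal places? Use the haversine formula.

In radians: φ₁ = -0.0972, φ₂ = -1.2363, Δλ = 129.007° = 2.2516 rad.
Haversine: a = sin²(Δφ/2) + cos φ₁ cos φ₂ sin²(Δλ/2) = 0.2908 + (0.9953)(0.3283)(0.8147) = 0.55702.
Central angle c = 2·arcsin(√a) = 1.68509 rad.
On the unit sphere the arc length equals the central angle: 1.6851.

1.6851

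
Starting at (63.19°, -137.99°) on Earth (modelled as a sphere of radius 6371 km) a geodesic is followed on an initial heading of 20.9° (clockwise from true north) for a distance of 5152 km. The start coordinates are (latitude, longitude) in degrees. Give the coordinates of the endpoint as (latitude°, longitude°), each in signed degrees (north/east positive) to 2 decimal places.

Angular distance δ = d/R = 5152/6371 = 0.80866 rad; initial bearing θ = 0.3648 rad.
sin φ₂ = sin φ₁ cos δ + cos φ₁ sin δ cos θ = (0.8925)(0.6905) + (0.4510)(0.7234)(0.9342) = 0.9210, so φ₂ = 67.08°.
Δλ = atan2(sin θ sin δ cos φ₁, cos δ − sin φ₁ sin φ₂) = atan2(0.1164, -0.1316) = 138.503°.
λ₂ = -137.990° + 138.503° = 0.51°.

67.08°, 0.51°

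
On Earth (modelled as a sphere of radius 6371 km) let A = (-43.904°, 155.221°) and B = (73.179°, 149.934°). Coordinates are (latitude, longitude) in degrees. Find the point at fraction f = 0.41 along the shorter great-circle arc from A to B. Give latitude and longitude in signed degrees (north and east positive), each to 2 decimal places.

4.11°, 153.94°

Central angle δ = 2.0445 rad. Interpolating on the sphere with fraction f = 0.41:
P = [sin((1−f)δ)·A + sin(fδ)·B] / sin δ = 1.0499·A + 0.8355·B in Cartesian coordinates,
giving P = (-0.8960, 0.4382, 0.0717), i.e. latitude 4.11°, longitude 153.94°.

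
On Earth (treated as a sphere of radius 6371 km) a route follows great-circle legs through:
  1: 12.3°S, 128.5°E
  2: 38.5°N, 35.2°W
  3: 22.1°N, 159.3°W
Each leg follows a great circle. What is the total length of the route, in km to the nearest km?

27796 km

Leg 1→2: central angle 2.6190 rad, distance 16685.6 km.
Leg 2→3: central angle 1.7440 rad, distance 11110.9 km.
Total: 16685.6 + 11110.9 ≈ 27796 km.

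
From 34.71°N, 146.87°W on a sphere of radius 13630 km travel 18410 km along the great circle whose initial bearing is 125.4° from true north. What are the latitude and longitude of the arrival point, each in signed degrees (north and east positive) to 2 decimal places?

-19.90°, -89.09°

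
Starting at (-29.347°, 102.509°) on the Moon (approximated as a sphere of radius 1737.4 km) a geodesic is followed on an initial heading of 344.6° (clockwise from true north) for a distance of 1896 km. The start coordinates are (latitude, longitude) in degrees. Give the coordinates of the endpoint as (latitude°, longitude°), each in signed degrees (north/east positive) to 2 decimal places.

31.30°, 86.50°

Angular distance δ = d/R = 1896/1737.4 = 1.09129 rad; initial bearing θ = 6.0144 rad.
sin φ₂ = sin φ₁ cos δ + cos φ₁ sin δ cos θ = (-0.4901)(0.4613) + (0.8717)(0.8872)(0.9641) = 0.5195, so φ₂ = 31.30°.
Δλ = atan2(sin θ sin δ cos φ₁, cos δ − sin φ₁ sin φ₂) = atan2(-0.2054, 0.7159) = -16.006°.
λ₂ = 102.509° − 16.006° = 86.50°.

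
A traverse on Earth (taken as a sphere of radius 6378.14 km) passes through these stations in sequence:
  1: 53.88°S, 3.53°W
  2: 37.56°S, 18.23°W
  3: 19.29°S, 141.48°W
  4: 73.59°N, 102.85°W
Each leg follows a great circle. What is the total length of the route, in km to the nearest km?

Leg 1→2: central angle 0.3350 rad, distance 2136.6 km.
Leg 2→3: central angle 1.7812 rad, distance 11360.8 km.
Leg 3→4: central angle 1.6796 rad, distance 10712.7 km.
Total: 2136.6 + 11360.8 + 10712.7 ≈ 24210 km.

24210 km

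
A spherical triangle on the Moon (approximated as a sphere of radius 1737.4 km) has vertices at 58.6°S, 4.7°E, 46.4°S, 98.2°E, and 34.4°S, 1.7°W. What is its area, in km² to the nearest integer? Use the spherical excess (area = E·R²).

Side lengths (central angles): a = 1.2542, b = 0.4289, c = 0.9321 rad; semiperimeter s = 1.3076.
By l'Huilier's theorem, tan(E/4) = √[tan(s/2) tan((s−a)/2) tan((s−b)/2) tan((s−c)/2)], giving spherical excess E = 0.1708 rad.
Area = E·R² = 0.1708 × (1737.4)² ≈ 515534 km².

515534 km²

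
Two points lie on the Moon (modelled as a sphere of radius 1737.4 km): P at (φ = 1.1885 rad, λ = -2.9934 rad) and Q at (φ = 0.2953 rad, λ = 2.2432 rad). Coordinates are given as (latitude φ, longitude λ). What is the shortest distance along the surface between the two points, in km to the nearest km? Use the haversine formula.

1921 km

In radians: φ₁ = 1.1885, φ₂ = 0.2953, Δλ = -59.965° = -1.0466 rad.
Haversine: a = sin²(Δφ/2) + cos φ₁ cos φ₂ sin²(Δλ/2) = 0.1865 + (0.3731)(0.9567)(0.2497) = 0.27567.
Central angle c = 2·arcsin(√a) = 1.10553 rad.
Distance = R·c = 1737.4 × 1.1055 ≈ 1921 km.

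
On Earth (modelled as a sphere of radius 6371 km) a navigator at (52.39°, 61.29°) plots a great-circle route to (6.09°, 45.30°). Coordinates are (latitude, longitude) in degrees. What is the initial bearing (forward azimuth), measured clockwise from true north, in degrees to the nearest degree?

202°

With φ₁ = 0.9144, φ₂ = 0.1063, Δλ = -0.2791 rad, the forward-azimuth formula gives
θ = atan2( sin Δλ cos φ₂ , cos φ₁ sin φ₂ − sin φ₁ cos φ₂ cos Δλ ) = atan2(-0.2739, -0.6925) = -158.42°.
Adding 360° brings this into [0°, 360°): 202°.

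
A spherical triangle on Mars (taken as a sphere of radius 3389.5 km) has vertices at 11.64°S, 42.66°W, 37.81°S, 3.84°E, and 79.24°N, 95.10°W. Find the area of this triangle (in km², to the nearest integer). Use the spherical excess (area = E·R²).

Side lengths (central angles): a = 2.2462, b = 1.6577, c = 0.8548 rad; semiperimeter s = 2.3793.
By l'Huilier's theorem, tan(E/4) = √[tan(s/2) tan((s−a)/2) tan((s−b)/2) tan((s−c)/2)], giving spherical excess E = 0.9605 rad.
Area = E·R² = 0.9605 × (3389.5)² ≈ 11034804 km².

11034804 km²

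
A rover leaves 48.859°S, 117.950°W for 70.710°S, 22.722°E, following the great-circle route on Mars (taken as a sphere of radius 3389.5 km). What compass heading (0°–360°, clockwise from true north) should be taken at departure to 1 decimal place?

With φ₁ = -0.8528, φ₂ = -1.2341, Δλ = 2.4552 rad, the forward-azimuth formula gives
θ = atan2( sin Δλ cos φ₂ , cos φ₁ sin φ₂ − sin φ₁ cos φ₂ cos Δλ ) = atan2(0.2094, -0.8134) = 165.57°.
So the initial bearing is 165.6°.

165.6°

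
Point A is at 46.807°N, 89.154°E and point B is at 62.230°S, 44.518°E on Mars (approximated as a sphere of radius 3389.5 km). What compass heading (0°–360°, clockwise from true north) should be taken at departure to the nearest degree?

201°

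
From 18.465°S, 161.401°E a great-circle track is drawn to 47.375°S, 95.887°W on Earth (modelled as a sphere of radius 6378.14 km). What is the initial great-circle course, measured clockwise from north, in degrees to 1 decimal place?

Δλ = 102.712° = 1.7927 rad.
y = sin Δλ · cos φ₂ = (0.9755)(0.6772) = 0.6606
x = cos φ₁ sin φ₂ − sin φ₁ cos φ₂ cos Δλ = (0.9485)(-0.7358) − (-0.3167)(0.6772)(-0.2201) = -0.7451
θ = atan2(y, x) = 138.44°, so the bearing is 138.4°.

138.4°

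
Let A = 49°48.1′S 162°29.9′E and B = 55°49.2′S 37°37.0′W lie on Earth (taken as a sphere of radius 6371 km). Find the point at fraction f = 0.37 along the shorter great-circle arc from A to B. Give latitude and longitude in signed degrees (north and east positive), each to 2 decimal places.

Central angle δ = 1.2751 rad. Interpolating on the sphere with fraction f = 0.37:
P = [sin((1−f)δ)·A + sin(fδ)·B] / sin δ = 0.7523·A + 0.4751·B in Cartesian coordinates,
giving P = (-0.2517, -0.0169, -0.9677), i.e. latitude -75.39°, longitude -176.16°.

-75.39°, -176.16°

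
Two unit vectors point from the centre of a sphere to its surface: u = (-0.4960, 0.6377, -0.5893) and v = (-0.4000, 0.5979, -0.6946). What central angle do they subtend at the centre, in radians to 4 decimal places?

0.1481 rad

u·v = 0.9890; |u| = 1.0000, |v| = 1.0000.
cos θ = (u·v)/(|u||v|) = 0.9891, so θ = 0.1481 rad.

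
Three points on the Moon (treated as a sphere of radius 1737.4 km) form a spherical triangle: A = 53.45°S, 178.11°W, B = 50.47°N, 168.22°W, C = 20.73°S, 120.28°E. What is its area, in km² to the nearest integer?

3535431 km²

Side lengths (central angles): a = 1.6550, b = 0.9894, c = 1.8196 rad; semiperimeter s = 2.2320.
By l'Huilier's theorem, tan(E/4) = √[tan(s/2) tan((s−a)/2) tan((s−b)/2) tan((s−c)/2)], giving spherical excess E = 1.1712 rad.
Area = E·R² = 1.1712 × (1737.4)² ≈ 3535431 km².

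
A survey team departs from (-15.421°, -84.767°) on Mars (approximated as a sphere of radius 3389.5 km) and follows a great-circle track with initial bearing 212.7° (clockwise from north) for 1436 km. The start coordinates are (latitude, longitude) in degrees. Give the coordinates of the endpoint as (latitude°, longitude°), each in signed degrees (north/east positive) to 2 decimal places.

Angular distance δ = d/R = 1436/3389.5 = 0.42366 rad; initial bearing θ = 3.7123 rad.
sin φ₂ = sin φ₁ cos δ + cos φ₁ sin δ cos θ = (-0.2659)(0.9116) + (0.9640)(0.4111)(-0.8415) = -0.5759, so φ₂ = -35.16°.
Δλ = atan2(sin θ sin δ cos φ₁, cos δ − sin φ₁ sin φ₂) = atan2(-0.2141, 0.7585) = -15.763°.
λ₂ = -84.767° − 15.763° = -100.53°.

-35.16°, -100.53°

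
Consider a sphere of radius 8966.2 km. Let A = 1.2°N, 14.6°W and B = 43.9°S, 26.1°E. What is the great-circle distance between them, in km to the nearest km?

Let φ₁ = 0.0209 rad, φ₂ = -0.7662 rad, and Δλ = 0.7103 rad.
cos c = sin φ₁ sin φ₂ + cos φ₁ cos φ₂ cos Δλ = (0.0209)(-0.6934) + (0.9998)(0.7206)(0.7581) = 0.53163,
so c = arccos(0.53163) = 1.01027 rad.
Distance = R·c = 8966.2 × 1.0103 ≈ 9058 km.

9058 km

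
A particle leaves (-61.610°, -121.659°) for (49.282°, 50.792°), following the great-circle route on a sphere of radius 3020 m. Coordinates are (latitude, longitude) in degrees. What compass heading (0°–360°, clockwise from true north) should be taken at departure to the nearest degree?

With φ₁ = -1.0753, φ₂ = 0.8601, Δλ = 3.0098 rad, the forward-azimuth formula gives
θ = atan2( sin Δλ cos φ₂ , cos φ₁ sin φ₂ − sin φ₁ cos φ₂ cos Δλ ) = atan2(0.0857, -0.2085) = 157.66°.
So the initial bearing is 158°.

158°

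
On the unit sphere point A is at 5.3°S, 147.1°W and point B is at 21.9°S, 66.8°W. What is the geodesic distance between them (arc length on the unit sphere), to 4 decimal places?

Let φ₁ = -0.0925 rad, φ₂ = -0.3822 rad, and Δλ = 1.4015 rad.
cos c = sin φ₁ sin φ₂ + cos φ₁ cos φ₂ cos Δλ = (-0.0924)(-0.3730) + (0.9957)(0.9278)(0.1685) = 0.19012,
so c = arccos(0.19012) = 1.37952 rad.
On the unit sphere the arc length equals the central angle: 1.3795.

1.3795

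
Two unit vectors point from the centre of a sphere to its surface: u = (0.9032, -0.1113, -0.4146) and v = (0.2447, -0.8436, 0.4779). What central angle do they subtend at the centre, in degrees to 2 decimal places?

u·v = 0.1168; |u| = 1.0000, |v| = 1.0000.
cos θ = (u·v)/(|u||v|) = 0.1168, so θ = 83.29°.

83.29°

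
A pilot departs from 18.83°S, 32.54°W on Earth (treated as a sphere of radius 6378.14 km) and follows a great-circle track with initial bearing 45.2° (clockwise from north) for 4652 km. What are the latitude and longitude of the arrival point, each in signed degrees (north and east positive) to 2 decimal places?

11.76°, -3.66°

Angular distance δ = d/R = 4652/6378.14 = 0.72937 rad; initial bearing θ = 0.7889 rad.
sin φ₂ = sin φ₁ cos δ + cos φ₁ sin δ cos θ = (-0.3228)(0.7456) + (0.9465)(0.6664)(0.7046) = 0.2038, so φ₂ = 11.76°.
Δλ = atan2(sin θ sin δ cos φ₁, cos δ − sin φ₁ sin φ₂) = atan2(0.4475, 0.8114) = 28.881°.
λ₂ = -32.540° + 28.881° = -3.66°.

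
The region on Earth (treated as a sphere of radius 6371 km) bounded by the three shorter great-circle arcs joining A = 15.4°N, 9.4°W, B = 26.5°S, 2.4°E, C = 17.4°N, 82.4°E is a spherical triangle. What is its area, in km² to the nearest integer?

29702905 km²

Side lengths (central angles): a = 1.5559, b = 1.5203, c = 0.7582 rad; semiperimeter s = 1.9172.
By l'Huilier's theorem, tan(E/4) = √[tan(s/2) tan((s−a)/2) tan((s−b)/2) tan((s−c)/2)], giving spherical excess E = 0.7318 rad.
Area = E·R² = 0.7318 × (6371)² ≈ 29702905 km².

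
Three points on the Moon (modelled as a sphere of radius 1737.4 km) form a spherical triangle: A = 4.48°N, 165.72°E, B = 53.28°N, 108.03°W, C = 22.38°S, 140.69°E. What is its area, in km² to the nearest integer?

Side lengths (central angles): a = 2.1012, b = 0.6342, c = 1.4690 rad; semiperimeter s = 2.1022.
By l'Huilier's theorem, tan(E/4) = √[tan(s/2) tan((s−a)/2) tan((s−b)/2) tan((s−c)/2)], giving spherical excess E = 0.0655 rad.
Area = E·R² = 0.0655 × (1737.4)² ≈ 197784 km².

197784 km²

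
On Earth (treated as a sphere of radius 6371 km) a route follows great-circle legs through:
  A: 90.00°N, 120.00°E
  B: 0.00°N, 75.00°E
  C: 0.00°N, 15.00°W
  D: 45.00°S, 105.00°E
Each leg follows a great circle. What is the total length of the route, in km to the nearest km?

Leg A→B: central angle 1.5708 rad, distance 10007.5 km.
Leg B→C: central angle 1.5708 rad, distance 10007.5 km.
Leg C→D: central angle 1.9322 rad, distance 12309.8 km.
Total: 10007.5 + 10007.5 + 12309.8 ≈ 32325 km.

32325 km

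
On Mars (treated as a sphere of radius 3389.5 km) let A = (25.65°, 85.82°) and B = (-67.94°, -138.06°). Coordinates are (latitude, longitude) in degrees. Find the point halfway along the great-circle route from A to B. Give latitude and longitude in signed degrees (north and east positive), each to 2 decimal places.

The central angle between A and B is δ = 2.2721 rad.
With f = 0.5, the slerp weights are sin((1−f)δ)/sin δ = 1.1871 and sin(fδ)/sin δ = 1.1871.
Weighted sum of the unit vectors: (1.1871)·(0.0657,0.8991,0.4329) + (1.1871)·(-0.2794,-0.2510,-0.9268) = (-0.2537, 0.7693, -0.5864).
Converting back: φ = atan2(z, √(x²+y²)) = -35.90°, λ = atan2(y, x) = 108.25°.

-35.90°, 108.25°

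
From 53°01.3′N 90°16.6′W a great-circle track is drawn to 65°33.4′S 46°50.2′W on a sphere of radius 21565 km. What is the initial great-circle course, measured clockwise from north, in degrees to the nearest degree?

160°

With φ₁ = 0.9254, φ₂ = -1.1442, Δλ = 0.7582 rad, the forward-azimuth formula gives
θ = atan2( sin Δλ cos φ₂ , cos φ₁ sin φ₂ − sin φ₁ cos φ₂ cos Δλ ) = atan2(0.2845, -0.7876) = 160.14°.
So the initial bearing is 160°.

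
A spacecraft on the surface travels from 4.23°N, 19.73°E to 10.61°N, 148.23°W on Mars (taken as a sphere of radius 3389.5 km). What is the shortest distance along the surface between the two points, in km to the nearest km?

Let φ₁ = 0.0738 rad, φ₂ = 0.1852 rad, and Δλ = -2.9315 rad.
cos c = sin φ₁ sin φ₂ + cos φ₁ cos φ₂ cos Δλ = (0.0738)(0.1841) + (0.9973)(0.9829)(-0.9780) = -0.94508,
so c = arccos(-0.94508) = 2.80864 rad.
Distance = R·c = 3389.5 × 2.8086 ≈ 9520 km.

9520 km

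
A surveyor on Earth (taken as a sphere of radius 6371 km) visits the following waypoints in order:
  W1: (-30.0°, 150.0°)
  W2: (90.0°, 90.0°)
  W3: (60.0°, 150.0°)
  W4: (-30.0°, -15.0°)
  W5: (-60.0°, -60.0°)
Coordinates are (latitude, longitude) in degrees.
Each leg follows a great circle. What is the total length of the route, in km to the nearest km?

37883 km

Leg W1→W2: central angle 2.0944 rad, distance 13343.4 km.
Leg W2→W3: central angle 0.5236 rad, distance 3335.8 km.
Leg W3→W4: central angle 2.5892 rad, distance 16495.8 km.
Leg W4→W5: central angle 0.7389 rad, distance 4707.6 km.
Total: 13343.4 + 3335.8 + 16495.8 + 4707.6 ≈ 37883 km.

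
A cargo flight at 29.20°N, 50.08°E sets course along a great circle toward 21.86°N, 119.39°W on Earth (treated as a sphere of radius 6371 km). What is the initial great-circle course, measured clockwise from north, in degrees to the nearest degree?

Δλ = -169.470° = -2.9578 rad.
y = sin Δλ · cos φ₂ = (-0.1828)(0.9281) = -0.1696
x = cos φ₁ sin φ₂ − sin φ₁ cos φ₂ cos Δλ = (0.8729)(0.3723) − (0.4879)(0.9281)(-0.9832) = 0.7702
θ = atan2(y, x) = -12.42°; adding 360° gives 348°.

348°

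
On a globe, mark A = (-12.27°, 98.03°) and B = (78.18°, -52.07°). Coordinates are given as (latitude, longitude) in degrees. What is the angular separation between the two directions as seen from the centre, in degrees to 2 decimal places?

112.43°

Let φ₁ = -0.2142 rad, φ₂ = 1.3645 rad, and Δλ = -2.6197 rad.
Haversine: a = sin²(Δφ/2) + cos φ₁ cos φ₂ sin²(Δλ/2) = 0.5039 + (0.9772)(0.2048)(0.9334) = 0.69076.
Central angle c = 2·arcsin(√a) = 1.96225 rad.
So the angular separation is 112.43°.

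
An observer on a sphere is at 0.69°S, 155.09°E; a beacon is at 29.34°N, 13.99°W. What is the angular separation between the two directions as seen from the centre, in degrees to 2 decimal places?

Let φ₁ = -0.0120 rad, φ₂ = 0.5121 rad, and Δλ = -2.9510 rad.
cos c = sin φ₁ sin φ₂ + cos φ₁ cos φ₂ cos Δλ = (-0.0120)(0.4900) + (0.9999)(0.8717)(-0.9819) = -0.86178,
so c = arccos(-0.86178) = 2.60957 rad.
So the angular separation is 149.52°.

149.52°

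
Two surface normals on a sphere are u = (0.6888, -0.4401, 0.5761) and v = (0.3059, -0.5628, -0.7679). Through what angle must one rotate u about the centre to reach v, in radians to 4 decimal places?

1.5548 rad

u·v = 0.0160; |u| = 1.0000, |v| = 1.0000.
cos θ = (u·v)/(|u||v|) = 0.0160, so θ = 1.5548 rad.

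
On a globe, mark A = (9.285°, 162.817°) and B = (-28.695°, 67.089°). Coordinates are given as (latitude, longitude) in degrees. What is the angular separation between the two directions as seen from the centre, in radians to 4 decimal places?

1.7354 rad

With latitudes φ₁ = 9.285°, φ₂ = -28.695° and longitude difference Δλ = -95.728°:
cos c = sin φ₁ sin φ₂ + cos φ₁ cos φ₂ cos Δλ = (0.1613)(-0.4801) + (0.9869)(0.8772)(-0.0998) = -0.16387,
so c = arccos(-0.16387) = 1.73541 rad.
So the angular separation is 1.7354 rad.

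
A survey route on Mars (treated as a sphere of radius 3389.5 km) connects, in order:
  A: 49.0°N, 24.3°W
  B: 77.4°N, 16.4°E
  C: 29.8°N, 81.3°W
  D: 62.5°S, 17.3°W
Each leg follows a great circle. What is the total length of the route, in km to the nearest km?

Leg A→B: central angle 0.5642 rad, distance 1912.2 km.
Leg B→C: central angle 1.0932 rad, distance 3705.4 km.
Leg C→D: central angle 1.8392 rad, distance 6233.9 km.
Total: 1912.2 + 3705.4 + 6233.9 ≈ 11852 km.

11852 km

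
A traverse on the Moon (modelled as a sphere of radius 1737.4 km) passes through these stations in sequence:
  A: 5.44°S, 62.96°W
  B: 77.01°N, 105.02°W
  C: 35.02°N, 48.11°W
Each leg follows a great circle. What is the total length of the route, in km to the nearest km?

4078 km

Leg A→B: central angle 1.4970 rad, distance 2600.8 km.
Leg B→C: central angle 0.8504 rad, distance 1477.5 km.
Total: 2600.8 + 1477.5 ≈ 4078 km.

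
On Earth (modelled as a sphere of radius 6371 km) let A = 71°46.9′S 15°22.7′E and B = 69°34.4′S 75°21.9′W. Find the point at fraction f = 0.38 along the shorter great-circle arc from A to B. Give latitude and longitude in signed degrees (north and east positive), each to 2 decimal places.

The central angle between A and B is δ = 0.4762 rad.
With f = 0.38, the slerp weights are sin((1−f)δ)/sin δ = 0.6348 and sin(fδ)/sin δ = 0.3926.
Weighted sum of the unit vectors: (0.6348)·(0.3014,0.0829,-0.9499) + (0.3926)·(0.0882,-0.3377,-0.9371) = (0.2260, -0.0799, -0.9708).
Converting back: φ = atan2(z, √(x²+y²)) = -76.13°, λ = atan2(y, x) = -19.48°.

-76.13°, -19.48°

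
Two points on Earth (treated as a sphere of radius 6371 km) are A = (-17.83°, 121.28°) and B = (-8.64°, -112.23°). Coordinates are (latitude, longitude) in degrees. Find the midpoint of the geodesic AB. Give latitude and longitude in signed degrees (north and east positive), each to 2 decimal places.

Central angle δ = 2.1103 rad. Interpolating on the sphere with fraction f = 0.5:
P = [sin((1−f)δ)·A + sin(fδ)·B] / sin δ = 1.0140·A + 1.0140·B in Cartesian coordinates,
giving P = (-0.8805, -0.1030, -0.4628), i.e. latitude -27.57°, longitude -173.33°.

-27.57°, -173.33°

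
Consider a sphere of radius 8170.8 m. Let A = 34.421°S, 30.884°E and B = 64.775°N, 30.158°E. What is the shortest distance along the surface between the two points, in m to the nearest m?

In radians: φ₁ = -0.6008, φ₂ = 1.1305, Δλ = -0.726° = -0.0127 rad.
cos c = sin φ₁ sin φ₂ + cos φ₁ cos φ₂ cos Δλ = (-0.5653)(0.9046) + (0.8249)(0.4262)(0.9999) = -0.15984,
so c = arccos(-0.15984) = 1.73133 rad.
Distance = R·c = 8170.8 × 1.7313 ≈ 14146 m.

14146 m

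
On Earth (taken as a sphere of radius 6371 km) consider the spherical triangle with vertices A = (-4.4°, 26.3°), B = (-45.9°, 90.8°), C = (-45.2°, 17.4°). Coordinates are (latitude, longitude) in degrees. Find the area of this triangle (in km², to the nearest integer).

14200894 km²

Side lengths (central angles): a = 0.8637, b = 0.7249, c = 1.2092 rad; semiperimeter s = 1.3989.
By l'Huilier's theorem, tan(E/4) = √[tan(s/2) tan((s−a)/2) tan((s−b)/2) tan((s−c)/2)], giving spherical excess E = 0.3499 rad.
Area = E·R² = 0.3499 × (6371)² ≈ 14200894 km².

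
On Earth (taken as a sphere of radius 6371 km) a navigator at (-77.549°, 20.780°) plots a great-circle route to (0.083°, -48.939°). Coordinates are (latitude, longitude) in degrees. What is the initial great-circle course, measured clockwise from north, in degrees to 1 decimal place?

289.9°

Δλ = -69.719° = -1.2168 rad.
y = sin Δλ · cos φ₂ = (-0.9380)(1.0000) = -0.9380
x = cos φ₁ sin φ₂ − sin φ₁ cos φ₂ cos Δλ = (0.2156)(0.0014) − (-0.9765)(1.0000)(0.3466) = 0.3388
θ = atan2(y, x) = -70.14°; adding 360° gives 289.9°.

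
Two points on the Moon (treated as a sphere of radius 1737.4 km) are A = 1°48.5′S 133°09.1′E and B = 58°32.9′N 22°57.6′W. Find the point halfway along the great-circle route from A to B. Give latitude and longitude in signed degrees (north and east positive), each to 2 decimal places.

Central angle δ = 2.0987 rad. Interpolating on the sphere with fraction f = 0.5:
P = [sin((1−f)δ)·A + sin(fδ)·B] / sin δ = 1.0038·A + 1.0038·B in Cartesian coordinates,
giving P = (-0.2039, 0.5276, 0.8246), i.e. latitude 55.55°, longitude 111.13°.

55.55°, 111.13°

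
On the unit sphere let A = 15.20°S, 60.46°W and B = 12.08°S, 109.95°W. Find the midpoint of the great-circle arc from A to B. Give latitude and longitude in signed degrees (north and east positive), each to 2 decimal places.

-14.96°, -85.38°

The central angle between A and B is δ = 0.8395 rad.
With f = 0.5, the slerp weights are sin((1−f)δ)/sin δ = 0.5475 and sin(fδ)/sin δ = 0.5475.
Weighted sum of the unit vectors: (0.5475)·(0.4758,-0.8396,-0.2622) + (0.5475)·(-0.3336,-0.9192,-0.2093) = (0.0778, -0.9630, -0.2581).
Converting back: φ = atan2(z, √(x²+y²)) = -14.96°, λ = atan2(y, x) = -85.38°.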